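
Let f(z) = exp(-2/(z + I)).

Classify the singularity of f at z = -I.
Let u = z + I. Then
  e^(-2/u) = Σ_{k≥0} (-2)^k/(k!·u^k) = 1 - 2/u + 2/u^2 - 4/(3*u^3) + ...
which has infinitely many negative powers of u, so exp(-2/(z + I)) has an essential singularity at z = -I.
So the singularity is essential.

Final answer: essential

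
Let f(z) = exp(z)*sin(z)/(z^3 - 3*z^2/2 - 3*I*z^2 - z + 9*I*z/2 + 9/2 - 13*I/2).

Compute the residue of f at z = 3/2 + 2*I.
Write f(z) = P(z)/Q(z) with P(z) = exp(z)*sin(z) and Q(z) = z^3 - 3*z^2/2 - 3*I*z^2 - z + 9*I*z/2 + 9/2 - 13*I/2.
The denominator factors as Q(z) = (z - 3/2 - 2*I)*(z - 1 + I)*(z + 1 - 2*I), so z = 3/2 + 2*I is a simple zero of Q and P is analytic there; z = 3/2 + 2*I is therefore a simple pole and
  Res(f, z₀) = P(z₀)/Q'(z₀).

Q'(z) = 3*z^2 - 3*z - 6*I*z - 1 + 9*I/2, so Q'(3/2 + 2*I) = 5/4 + 15*I/2.
P(3/2 + 2*I) = exp(3/2 + 2*I)*sin(3/2 + 2*I).

Res(f, 3/2 + 2*I) = (exp(3/2 + 2*I)*sin(3/2 + 2*I))/(5/4 + 15*I/2) = (4/185 - 24*I/185)*exp(3/2 + 2*I)*sin(3/2 + 2*I)

Final answer: (4/185 - 24*I/185)*exp(3/2 + 2*I)*sin(3/2 + 2*I)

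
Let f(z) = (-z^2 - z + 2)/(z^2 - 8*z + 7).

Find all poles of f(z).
The singularities of f are the zeros of the denominator. Factoring,
  z^2 - 8*z + 7 = (z - 7)*(z - 1)
so the candidates are z = 7, z = 1.

Check the numerator P(z) = -z^2 - z + 2 at each one:
  P(7) = -54 ≠ 0, so z = 7 is a (simple) pole.
  P(1) = 0, so the factor (z - 1) cancels and z = 1 is only a removable singularity, not a pole.

Poles of f: {7}

Final answer: {7}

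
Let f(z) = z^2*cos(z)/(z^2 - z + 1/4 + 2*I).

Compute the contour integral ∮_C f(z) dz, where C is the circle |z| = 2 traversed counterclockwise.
By the residue theorem, ∮_C f(z) dz = 2πi · (sum of the residues of f at the poles inside |z| = 2).

The denominator factors as (z + 1/2 - I)*(z - 3/2 + I), so the singularities of f are simple poles at z = -1/2 + I, z = 3/2 - I.
  |-1/2 + I|² = 5/4 < 4 = 2², so this pole is inside the contour.
  |3/2 - I|² = 13/4 < 4 = 2², so this pole is inside the contour.

With P(z) = z^2*cos(z) and Q(z) = z^2 - z + 1/4 + 2*I, each pole is simple, so Res(f, z₀) = P(z₀)/Q'(z₀) with Q'(z) = 2*z - 1.
  Res(f, -1/2 + I) = P(-1/2 + I)/Q'(-1/2 + I) = ((-3/4 - I)*cos(1/2 - I))/(-2 + 2*I) = (-1/16 + 7*I/16)*cos(1/2 - I)
  Res(f, 3/2 - I) = P(3/2 - I)/Q'(3/2 - I) = ((5/4 - 3*I)*cos(3/2 - I))/(2 - 2*I) = (17/16 - 7*I/16)*cos(3/2 - I)

Sum of residues inside C: (-1/16 + 7*I/16)*cos(1/2 - I) + (17/16 - 7*I/16)*cos(3/2 - I)
∮_C f(z) dz = 2πi · ((-1/16 + 7*I/16)*cos(1/2 - I) + (17/16 - 7*I/16)*cos(3/2 - I)) = pi*(-7/8 - I/8)*cos(1/2 - I) + pi*(7/8 + 17*I/8)*cos(3/2 - I)

Final answer: pi*(-7/8 - I/8)*cos(1/2 - I) + pi*(7/8 + 17*I/8)*cos(3/2 - I)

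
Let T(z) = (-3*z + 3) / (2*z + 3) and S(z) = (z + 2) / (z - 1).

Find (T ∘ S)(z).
-9/(5*z + 1)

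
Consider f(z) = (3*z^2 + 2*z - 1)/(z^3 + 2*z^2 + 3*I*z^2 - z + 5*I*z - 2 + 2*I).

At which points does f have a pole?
The singularities of f are the zeros of the denominator. Factoring,
  z^3 + 2*z^2 + 3*I*z^2 - z + 5*I*z - 2 + 2*I = (z + 2*I)*(z + 1)*(z + 1 + I)
so the candidates are z = -2*I, z = -1, z = -1 - I.

Check the numerator P(z) = 3*z^2 + 2*z - 1 at each one:
  P(-2*I) = -13 - 4*I ≠ 0, so z = -2*I is a (simple) pole.
  P(-1) = 0, so the factor (z + 1) cancels and z = -1 is only a removable singularity, not a pole.
  P(-1 - I) = -3 + 4*I ≠ 0, so z = -1 - I is a (simple) pole.

Poles of f: {-1 - I, -2*I}

Final answer: {-1 - I, -2*I}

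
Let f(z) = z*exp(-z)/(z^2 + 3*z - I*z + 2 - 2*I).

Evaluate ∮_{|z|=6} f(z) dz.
-2*pi*exp(1 - I) + pi*(2 + 2*I)*exp(2)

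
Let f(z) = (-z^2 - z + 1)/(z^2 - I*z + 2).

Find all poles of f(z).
The singularities of f are the zeros of the denominator. Factoring,
  z^2 - I*z + 2 = (z - 2*I)*(z + I)
so the candidates are z = 2*I, z = -I.

Check the numerator P(z) = -z^2 - z + 1 at each one:
  P(2*I) = 5 - 2*I ≠ 0, so z = 2*I is a (simple) pole.
  P(-I) = 2 + I ≠ 0, so z = -I is a (simple) pole.

Poles of f: {-I, 2*I}

Final answer: {-I, 2*I}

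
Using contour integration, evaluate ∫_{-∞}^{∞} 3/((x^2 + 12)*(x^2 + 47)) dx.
pi*(-6*sqrt(47) + 47*sqrt(3))/3290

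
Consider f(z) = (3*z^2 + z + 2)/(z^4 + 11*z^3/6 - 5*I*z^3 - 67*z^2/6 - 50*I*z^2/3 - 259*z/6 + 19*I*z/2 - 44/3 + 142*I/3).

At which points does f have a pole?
{-3 - I, -3/2 + I, 2/3 + 3*I, 2 + 2*I}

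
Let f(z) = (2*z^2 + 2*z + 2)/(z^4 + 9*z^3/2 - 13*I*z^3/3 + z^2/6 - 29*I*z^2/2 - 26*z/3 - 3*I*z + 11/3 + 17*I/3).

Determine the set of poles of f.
The singularities of f are the zeros of the denominator. Factoring,
  z^4 + 9*z^3/2 - 13*I*z^3/3 + z^2/6 - 29*I*z^2/2 - 26*z/3 - 3*I*z + 11/3 + 17*I/3 = (z - 1/2)*(z + 1 - 3*I)*(z + 3 - I/3)*(z + 1 - I)
so the candidates are z = 1/2, z = -1 + 3*I, z = -3 + I/3, z = -1 + I.

Check the numerator P(z) = 2*z^2 + 2*z + 2 at each one:
  P(1/2) = 7/2 ≠ 0, so z = 1/2 is a (simple) pole.
  P(-1 + 3*I) = -16 - 6*I ≠ 0, so z = -1 + 3*I is a (simple) pole.
  P(-3 + I/3) = 124/9 - 10*I/3 ≠ 0, so z = -3 + I/3 is a (simple) pole.
  P(-1 + I) = -2*I ≠ 0, so z = -1 + I is a (simple) pole.

Poles of f: {-3 + I/3, -1 + I, -1 + 3*I, 1/2}

Final answer: {-3 + I/3, -1 + I, -1 + 3*I, 1/2}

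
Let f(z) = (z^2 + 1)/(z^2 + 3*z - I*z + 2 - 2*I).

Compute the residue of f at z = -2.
Write f(z) = P(z)/Q(z) with P(z) = z^2 + 1 and Q(z) = z^2 + 3*z - I*z + 2 - 2*I.
The denominator factors as Q(z) = (z + 1 - I)*(z + 2), so z = -2 is a simple zero of Q and P is analytic there; z = -2 is therefore a simple pole and
  Res(f, z₀) = P(z₀)/Q'(z₀).

Q'(z) = 2*z + 3 - I, so Q'(-2) = -1 - I.
P(-2) = 5.

Res(f, -2) = (5)/(-1 - I) = -5/2 + 5*I/2

Final answer: -5/2 + 5*I/2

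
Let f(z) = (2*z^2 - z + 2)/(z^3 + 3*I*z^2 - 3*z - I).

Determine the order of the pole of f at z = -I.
3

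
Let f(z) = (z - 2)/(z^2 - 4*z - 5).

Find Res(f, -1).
Write f(z) = P(z)/Q(z) with P(z) = z - 2 and Q(z) = z^2 - 4*z - 5.
The denominator factors as Q(z) = (z + 1)*(z - 5), so z = -1 is a simple zero of Q and P is analytic there; z = -1 is therefore a simple pole and
  Res(f, z₀) = P(z₀)/Q'(z₀).

Q'(z) = 2*z - 4, so Q'(-1) = -6.
P(-1) = -3.

Res(f, -1) = (-3)/(-6) = 1/2

Final answer: 1/2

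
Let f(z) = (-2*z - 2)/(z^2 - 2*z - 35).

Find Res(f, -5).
Write f(z) = P(z)/Q(z) with P(z) = -2*z - 2 and Q(z) = z^2 - 2*z - 35.
The denominator factors as Q(z) = (z - 7)*(z + 5), so z = -5 is a simple zero of Q and P is analytic there; z = -5 is therefore a simple pole and
  Res(f, z₀) = P(z₀)/Q'(z₀).

Q'(z) = 2*z - 2, so Q'(-5) = -12.
P(-5) = 8.

Res(f, -5) = (8)/(-12) = -2/3

Final answer: -2/3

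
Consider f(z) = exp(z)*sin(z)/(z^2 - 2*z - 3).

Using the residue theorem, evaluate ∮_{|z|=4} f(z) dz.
By the residue theorem, ∮_C f(z) dz = 2πi · (sum of the residues of f at the poles inside |z| = 4).

The denominator factors as (z + 1)*(z - 3), so the singularities of f are simple poles at z = -1, z = 3.
  |-1|² = 1 < 16 = 4², so this pole is inside the contour.
  |3|² = 9 < 16 = 4², so this pole is inside the contour.

With P(z) = exp(z)*sin(z) and Q(z) = z^2 - 2*z - 3, each pole is simple, so Res(f, z₀) = P(z₀)/Q'(z₀) with Q'(z) = 2*z - 2.
  Res(f, -1) = P(-1)/Q'(-1) = (-exp(-1)*sin(1))/(-4) = exp(-1)*sin(1)/4
  Res(f, 3) = P(3)/Q'(3) = (exp(3)*sin(3))/(4) = exp(3)*sin(3)/4

Sum of residues inside C: exp(-1)*sin(1)/4 + exp(3)*sin(3)/4
∮_C f(z) dz = 2πi · (exp(-1)*sin(1)/4 + exp(3)*sin(3)/4) = I*pi*exp(-1)*sin(1)/2 + I*pi*exp(3)*sin(3)/2

Final answer: I*pi*exp(-1)*sin(1)/2 + I*pi*exp(3)*sin(3)/2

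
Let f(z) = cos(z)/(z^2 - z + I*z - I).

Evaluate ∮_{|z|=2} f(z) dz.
By the residue theorem, ∮_C f(z) dz = 2πi · (sum of the residues of f at the poles inside |z| = 2).

The denominator factors as (z - 1)*(z + I), so the singularities of f are simple poles at z = 1, z = -I.
  |1|² = 1 < 4 = 2², so this pole is inside the contour.
  |-I|² = 1 < 4 = 2², so this pole is inside the contour.

With P(z) = cos(z) and Q(z) = z^2 - z + I*z - I, each pole is simple, so Res(f, z₀) = P(z₀)/Q'(z₀) with Q'(z) = 2*z - 1 + I.
  Res(f, 1) = P(1)/Q'(1) = (cos(1))/(1 + I) = (1/2 - I/2)*cos(1)
  Res(f, -I) = P(-I)/Q'(-I) = (cosh(1))/(-1 - I) = (-1/2 + I/2)*cosh(1)

Sum of residues inside C: (1/2 - I/2)*cos(1) + (-1/2 + I/2)*cosh(1)
∮_C f(z) dz = 2πi · ((1/2 - I/2)*cos(1) + (-1/2 + I/2)*cosh(1)) = pi*(-1 - I)*cosh(1) + pi*(1 + I)*cos(1)

Final answer: pi*(-1 - I)*cosh(1) + pi*(1 + I)*cos(1)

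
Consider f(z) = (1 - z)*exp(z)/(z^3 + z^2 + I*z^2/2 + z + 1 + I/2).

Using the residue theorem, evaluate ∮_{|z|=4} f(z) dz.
By the residue theorem, ∮_C f(z) dz = 2πi · (sum of the residues of f at the poles inside |z| = 4).

The denominator factors as (z + 1 + I/2)*(z + I)*(z - I), so the singularities of f are simple poles at z = -1 - I/2, z = -I, z = I.
  |-1 - I/2|² = 5/4 < 16 = 4², so this pole is inside the contour.
  |-I|² = 1 < 16 = 4², so this pole is inside the contour.
  |I|² = 1 < 16 = 4², so this pole is inside the contour.

With P(z) = (1 - z)*exp(z) and Q(z) = z^3 + z^2 + I*z^2/2 + z + 1 + I/2, each pole is simple, so Res(f, z₀) = P(z₀)/Q'(z₀) with Q'(z) = 3*z^2 + 2*z + I*z + 1.
  Res(f, -1 - I/2) = P(-1 - I/2)/Q'(-1 - I/2) = ((2 + I/2)*exp(-1 - I/2))/(7/4 + I) = (64/65 - 18*I/65)*exp(-1 - I/2)
  Res(f, -I) = P(-I)/Q'(-I) = ((1 + I)*exp(-I))/(-1 - 2*I) = (-3/5 + I/5)*exp(-I)
  Res(f, I) = P(I)/Q'(I) = ((1 - I)*exp(I))/(-3 + 2*I) = (-5/13 + I/13)*exp(I)

Sum of residues inside C: (-5/13 + I/13)*exp(I) + (64/65 - 18*I/65)*exp(-1 - I/2) + (-3/5 + I/5)*exp(-I)
∮_C f(z) dz = 2πi · ((-5/13 + I/13)*exp(I) + (64/65 - 18*I/65)*exp(-1 - I/2) + (-3/5 + I/5)*exp(-I)) = pi*(-2/13 - 10*I/13)*exp(I) + pi*(-2/5 - 6*I/5)*exp(-I) + pi*(36/65 + 128*I/65)*exp(-1 - I/2)

Final answer: pi*(-2/13 - 10*I/13)*exp(I) + pi*(-2/5 - 6*I/5)*exp(-I) + pi*(36/65 + 128*I/65)*exp(-1 - I/2)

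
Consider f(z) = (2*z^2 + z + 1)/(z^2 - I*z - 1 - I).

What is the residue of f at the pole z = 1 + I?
Write f(z) = P(z)/Q(z) with P(z) = 2*z^2 + z + 1 and Q(z) = z^2 - I*z - 1 - I.
The denominator factors as Q(z) = (z + 1)*(z - 1 - I), so z = 1 + I is a simple zero of Q and P is analytic there; z = 1 + I is therefore a simple pole and
  Res(f, z₀) = P(z₀)/Q'(z₀).

Q'(z) = 2*z - I, so Q'(1 + I) = 2 + I.
P(1 + I) = 2 + 5*I.

Res(f, 1 + I) = (2 + 5*I)/(2 + I) = 9/5 + 8*I/5

Final answer: 9/5 + 8*I/5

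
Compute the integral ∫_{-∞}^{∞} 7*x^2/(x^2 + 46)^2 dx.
Let f(z) = 7*z^2/(z^2 + 46)^2. The denominator has no real zeros and deg Q - deg P = 2 ≥ 2, so the integral of f over the upper semicircle |z| = R tends to 0 as R → ∞. Closing the contour in the upper half-plane,
  ∫_{-∞}^{∞} f(x) dx = 2πi · Σ Res(f, z_k)  over the poles with Im z_k > 0.

Zeros of the denominator: z^2 + 46 = 0 gives z = ±sqrt(46)*I.
Upper half-plane: z = sqrt(46)*I (a pole of order 2).

Write f(z) = g(z)/(z - sqrt(46)*I)^2 with g(z) = 7*z^2/(z + sqrt(46)*I)^2. For a double pole, Res(f, z₀) = g'(z₀):
  g'(z) = 14*sqrt(46)*I*z/(z + sqrt(46)*I)^3
  Res(f, sqrt(46)*I) = g'(sqrt(46)*I) = -7*sqrt(46)*I/184

∫_{-∞}^{∞} f(x) dx = 2πi · (-7*sqrt(46)*I/184) = 7*sqrt(46)*pi/92

Final answer: 7*sqrt(46)*pi/92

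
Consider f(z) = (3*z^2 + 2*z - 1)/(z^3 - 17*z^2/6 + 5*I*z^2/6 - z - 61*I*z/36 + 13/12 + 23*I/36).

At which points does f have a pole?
The singularities of f are the zeros of the denominator. Factoring,
  z^3 - 17*z^2/6 + 5*I*z^2/6 - z - 61*I*z/36 + 13/12 + 23*I/36 = (z - 1/2)*(z + 2/3 + I/2)*(z - 3 + I/3)
so the candidates are z = 1/2, z = -2/3 - I/2, z = 3 - I/3.

Check the numerator P(z) = 3*z^2 + 2*z - 1 at each one:
  P(1/2) = 3/4 ≠ 0, so z = 1/2 is a (simple) pole.
  P(-2/3 - I/2) = -7/4 + I ≠ 0, so z = -2/3 - I/2 is a (simple) pole.
  P(3 - I/3) = 95/3 - 20*I/3 ≠ 0, so z = 3 - I/3 is a (simple) pole.

Poles of f: {-2/3 - I/2, 1/2, 3 - I/3}

Final answer: {-2/3 - I/2, 1/2, 3 - I/3}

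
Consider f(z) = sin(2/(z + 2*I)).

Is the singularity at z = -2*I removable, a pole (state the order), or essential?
Let u = z + 2*I. Then
  sin(2/u) = Σ_{k≥0} (-1)^k (2)^(2k+1)/((2k+1)!·u^(2k+1)) = 2/u - 4/(3*u^3) + 4/(15*u^5) + ...
which has infinitely many negative powers of u, so sin(2/(z + 2*I)) has an essential singularity at z = -2*I.
So the singularity is essential.

Final answer: essential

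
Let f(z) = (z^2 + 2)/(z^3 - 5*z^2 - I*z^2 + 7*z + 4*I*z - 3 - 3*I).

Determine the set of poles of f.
The singularities of f are the zeros of the denominator. Factoring,
  z^3 - 5*z^2 - I*z^2 + 7*z + 4*I*z - 3 - 3*I = (z - 1)*(z - 1 - I)*(z - 3)
so the candidates are z = 1, z = 1 + I, z = 3.

Check the numerator P(z) = z^2 + 2 at each one:
  P(1) = 3 ≠ 0, so z = 1 is a (simple) pole.
  P(1 + I) = 2 + 2*I ≠ 0, so z = 1 + I is a (simple) pole.
  P(3) = 11 ≠ 0, so z = 3 is a (simple) pole.

Poles of f: {1, 1 + I, 3}

Final answer: {1, 1 + I, 3}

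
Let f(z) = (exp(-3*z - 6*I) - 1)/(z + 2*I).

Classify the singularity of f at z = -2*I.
Let u = z + 2*I. The exponent is -3*z - 6*I = -3u, so
  f = (e^(-3u) - 1)/u = ((-3u) + (-3u)^2/2 + (-3u)^3/6 + ...)/u = -3 + (9/2)*u + (-9/2)*u^2 + ...
The Laurent expansion about u = 0 has no negative powers; equivalently lim_{z→-2*I} f(z) = -3 exists and is finite.
So the singularity is removable.

Final answer: removable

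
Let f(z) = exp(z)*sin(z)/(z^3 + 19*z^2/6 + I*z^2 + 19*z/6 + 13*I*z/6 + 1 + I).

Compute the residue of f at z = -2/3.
Write f(z) = P(z)/Q(z) with P(z) = exp(z)*sin(z) and Q(z) = z^3 + 19*z^2/6 + I*z^2 + 19*z/6 + 13*I*z/6 + 1 + I.
The denominator factors as Q(z) = (z + 2/3)*(z + 1 + I)*(z + 3/2), so z = -2/3 is a simple zero of Q and P is analytic there; z = -2/3 is therefore a simple pole and
  Res(f, z₀) = P(z₀)/Q'(z₀).

Q'(z) = 3*z^2 + 19*z/3 + 2*I*z + 19/6 + 13*I/6, so Q'(-2/3) = 5/18 + 5*I/6.
P(-2/3) = -exp(-2/3)*sin(2/3).

Res(f, -2/3) = (-exp(-2/3)*sin(2/3))/(5/18 + 5*I/6) = (-9/25 + 27*I/25)*exp(-2/3)*sin(2/3)

Final answer: (-9/25 + 27*I/25)*exp(-2/3)*sin(2/3)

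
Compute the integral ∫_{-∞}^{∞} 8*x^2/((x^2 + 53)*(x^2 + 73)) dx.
Let f(z) = 8*z^2/((z^2 + 53)*(z^2 + 73)). The denominator has no real zeros and deg Q - deg P = 2 ≥ 2, so the integral of f over the upper semicircle |z| = R tends to 0 as R → ∞. Closing the contour in the upper half-plane,
  ∫_{-∞}^{∞} f(x) dx = 2πi · Σ Res(f, z_k)  over the poles with Im z_k > 0.

Zeros of the denominator: z^2 + 73 = 0 gives z = ±sqrt(73)*I; z^2 + 53 = 0 gives z = ±sqrt(53)*I.
Upper half-plane: z = sqrt(53)*I, z = sqrt(73)*I (simple).

Each pole is a simple zero of Q(z) = z^4 + 126*z^2 + 3869, so Res(f, z₀) = P(z₀)/Q'(z₀) with P(z) = 8*z^2, Q'(z) = 4*z^3 + 252*z:
  Res(f, sqrt(53)*I) = (-424)/(40*sqrt(53)*I) = sqrt(53)*I/5
  Res(f, sqrt(73)*I) = (-584)/(-40*sqrt(73)*I) = -sqrt(73)*I/5

Sum of residues: I*(-sqrt(73) + sqrt(53))/5
∫_{-∞}^{∞} f(x) dx = 2πi · (I*(-sqrt(73) + sqrt(53))/5) = 2*pi*(-sqrt(53) + sqrt(73))/5

Final answer: 2*pi*(-sqrt(53) + sqrt(73))/5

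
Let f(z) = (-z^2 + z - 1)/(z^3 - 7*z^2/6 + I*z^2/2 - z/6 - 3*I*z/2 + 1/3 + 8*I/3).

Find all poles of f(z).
{-1 - I, 2/3 + I, 3/2 - I/2}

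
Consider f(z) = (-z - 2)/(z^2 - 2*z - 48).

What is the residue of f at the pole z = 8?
Write f(z) = P(z)/Q(z) with P(z) = -z - 2 and Q(z) = z^2 - 2*z - 48.
The denominator factors as Q(z) = (z + 6)*(z - 8), so z = 8 is a simple zero of Q and P is analytic there; z = 8 is therefore a simple pole and
  Res(f, z₀) = P(z₀)/Q'(z₀).

Q'(z) = 2*z - 2, so Q'(8) = 14.
P(8) = -10.

Res(f, 8) = (-10)/(14) = -5/7

Final answer: -5/7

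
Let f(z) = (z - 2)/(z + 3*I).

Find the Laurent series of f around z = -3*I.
Put w = z - (-3*I), i.e. z = w - 3*I. The denominator is w, so it suffices to rewrite the numerator in powers of w.

P(z) = z - 2
P(w - 3*I) = -2 - 3*I + w

Dividing each term by w:
  f = (-2 - 3*I)/w + 1

Substituting back w = z + 3*I:
  f(z) = (-2 - 3*I)/(z + 3*I) + 1

The series is finite because the numerator is a polynomial; the negative powers form the principal part, and the coefficient of 1/(z + 3*I) gives Res(f, -3*I) = -2 - 3*I.

Final answer: (-2 - 3*I)/(z + 3*I) + 1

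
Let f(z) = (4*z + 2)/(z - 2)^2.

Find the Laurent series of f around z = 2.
Put w = z - (2), i.e. z = w + 2. The denominator is w^2, so it suffices to rewrite the numerator in powers of w.

P(z) = 4*z + 2
P(w + 2) = 10 + 4*w

Dividing each term by w^2:
  f = 10/w^2 + 4/w

Substituting back w = z - 2:
  f(z) = 10/(z - 2)^2 + 4/(z - 2)

The series is finite because the numerator is a polynomial; the negative powers form the principal part, and the coefficient of 1/(z - 2) gives Res(f, 2) = 4.

Final answer: 10/(z - 2)^2 + 4/(z - 2)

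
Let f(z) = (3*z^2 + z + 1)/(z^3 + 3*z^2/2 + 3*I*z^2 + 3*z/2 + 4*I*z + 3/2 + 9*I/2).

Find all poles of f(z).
{-1 - I, -1/2 + I, -3*I}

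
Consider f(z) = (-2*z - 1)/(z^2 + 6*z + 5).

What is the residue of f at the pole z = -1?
1/4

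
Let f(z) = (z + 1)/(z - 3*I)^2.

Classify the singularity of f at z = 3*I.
Write f(z) = g(z)/(z - 3*I)^2 with g(z) = z + 1.
g is entire and g(3*I) = 1 + 3*I ≠ 0, so no factor of (z - 3*I) cancels: the Laurent expansion of f about z = 3*I starts at the power -2, i.e. lim_{z→z₀} (z - z₀)^2 f(z) = 1 + 3*I is finite and nonzero.
So z = 3*I is a pole of order 2.

Final answer: pole of order 2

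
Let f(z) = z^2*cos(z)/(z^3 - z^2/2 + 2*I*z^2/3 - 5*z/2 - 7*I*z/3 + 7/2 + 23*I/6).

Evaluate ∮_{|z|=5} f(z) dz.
pi*(-1104/5785 + 4428*I/5785)*cos(2 + I) + pi*(696/1417 + 576*I/1417)*cos(1 + I) + pi*(-14568/48505 + 40166*I/48505)*cos(3/2 - 2*I/3)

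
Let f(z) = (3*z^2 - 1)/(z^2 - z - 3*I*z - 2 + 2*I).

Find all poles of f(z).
The singularities of f are the zeros of the denominator. Factoring,
  z^2 - z - 3*I*z - 2 + 2*I = (z - 2*I)*(z - 1 - I)
so the candidates are z = 2*I, z = 1 + I.

Check the numerator P(z) = 3*z^2 - 1 at each one:
  P(2*I) = -13 ≠ 0, so z = 2*I is a (simple) pole.
  P(1 + I) = -1 + 6*I ≠ 0, so z = 1 + I is a (simple) pole.

Poles of f: {2*I, 1 + I}

Final answer: {2*I, 1 + I}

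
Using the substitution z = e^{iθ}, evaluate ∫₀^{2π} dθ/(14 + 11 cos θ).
2*sqrt(3)*pi/15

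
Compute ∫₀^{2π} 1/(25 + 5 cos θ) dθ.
Let J = ∫₀^{2π} dθ/(25 + 5 cos θ).
Put z = e^{iθ}: then cos θ = (z + 1/z)/2, dθ = dz/(iz), and z runs once counterclockwise around |z| = 1:
  J = ∮_{|z|=1} 1/(25 + 5*(z + 1/z)/2) · dz/(iz) = (2/i) ∮_{|z|=1} dz/(5*z^2 + 50*z + 5).
The roots of 5*z^2 + 50*z + 5 are z = (-25 ± sqrt(25^2 - 5^2))/5, with sqrt(600) = 10*sqrt(6); their product is 1, so only z₊ = -5 + 2*sqrt(6) lies inside the unit circle (z₋ = -5 - 2*sqrt(6) lies outside).
z₊ is a simple zero of q(z) = 5*z^2 + 50*z + 5, so Res(1/q, z₊) = 1/q'(z₊) with q'(z) = 10*z + 50; and q'(z₊) = 5*(z₊ - z₋) = 20*sqrt(6).
Therefore J = (2/i) · 2πi · 1/(20*sqrt(6)) = 2*pi/(10*sqrt(6)) = sqrt(6)*pi/30

Final answer: sqrt(6)*pi/30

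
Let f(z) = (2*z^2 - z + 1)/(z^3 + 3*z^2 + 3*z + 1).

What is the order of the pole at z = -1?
3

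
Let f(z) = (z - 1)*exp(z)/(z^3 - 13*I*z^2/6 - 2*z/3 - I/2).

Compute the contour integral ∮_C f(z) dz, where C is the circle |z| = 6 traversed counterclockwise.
By the residue theorem, ∮_C f(z) dz = 2πi · (sum of the residues of f at the poles inside |z| = 6).

The denominator factors as (z - I)*(z - 3*I/2)*(z + I/3), so the singularities of f are simple poles at z = I, z = 3*I/2, z = -I/3.
  |I|² = 1 < 36 = 6², so this pole is inside the contour.
  |3*I/2|² = 9/4 < 36 = 6², so this pole is inside the contour.
  |-I/3|² = 1/9 < 36 = 6², so this pole is inside the contour.

With P(z) = (z - 1)*exp(z) and Q(z) = z^3 - 13*I*z^2/6 - 2*z/3 - I/2, each pole is simple, so Res(f, z₀) = P(z₀)/Q'(z₀) with Q'(z) = 3*z^2 - 13*I*z/3 - 2/3.
  Res(f, I) = P(I)/Q'(I) = ((-1 + I)*exp(I))/(2/3) = (-3/2 + 3*I/2)*exp(I)
  Res(f, 3*I/2) = P(3*I/2)/Q'(3*I/2) = ((-1 + 3*I/2)*exp(3*I/2))/(-11/12) = (12/11 - 18*I/11)*exp(3*I/2)
  Res(f, -I/3) = P(-I/3)/Q'(-I/3) = ((-1 - I/3)*exp(-I/3))/(-22/9) = (9/22 + 3*I/22)*exp(-I/3)

Sum of residues inside C: (-3/2 + 3*I/2)*exp(I) + (9/22 + 3*I/22)*exp(-I/3) + (12/11 - 18*I/11)*exp(3*I/2)
∮_C f(z) dz = 2πi · ((-3/2 + 3*I/2)*exp(I) + (9/22 + 3*I/22)*exp(-I/3) + (12/11 - 18*I/11)*exp(3*I/2)) = pi*(-3 - 3*I)*exp(I) + pi*(-3/11 + 9*I/11)*exp(-I/3) + pi*(36/11 + 24*I/11)*exp(3*I/2)

Final answer: pi*(-3 - 3*I)*exp(I) + pi*(-3/11 + 9*I/11)*exp(-I/3) + pi*(36/11 + 24*I/11)*exp(3*I/2)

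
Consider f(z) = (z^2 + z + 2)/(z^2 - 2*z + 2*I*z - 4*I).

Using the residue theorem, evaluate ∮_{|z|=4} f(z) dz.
By the residue theorem, ∮_C f(z) dz = 2πi · (sum of the residues of f at the poles inside |z| = 4).

The denominator factors as (z - 2)*(z + 2*I), so the singularities of f are simple poles at z = 2, z = -2*I.
  |2|² = 4 < 16 = 4², so this pole is inside the contour.
  |-2*I|² = 4 < 16 = 4², so this pole is inside the contour.

With P(z) = z^2 + z + 2 and Q(z) = z^2 - 2*z + 2*I*z - 4*I, each pole is simple, so Res(f, z₀) = P(z₀)/Q'(z₀) with Q'(z) = 2*z - 2 + 2*I.
  Res(f, 2) = P(2)/Q'(2) = (8)/(2 + 2*I) = 2 - 2*I
  Res(f, -2*I) = P(-2*I)/Q'(-2*I) = (-2 - 2*I)/(-2 - 2*I) = 1

Sum of residues inside C: 3 - 2*I
∮_C f(z) dz = 2πi · (3 - 2*I) = pi*(4 + 6*I)

Final answer: pi*(4 + 6*I)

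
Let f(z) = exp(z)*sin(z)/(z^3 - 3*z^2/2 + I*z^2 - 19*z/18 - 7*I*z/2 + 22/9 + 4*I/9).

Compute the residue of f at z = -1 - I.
Write f(z) = P(z)/Q(z) with P(z) = exp(z)*sin(z) and Q(z) = z^3 - 3*z^2/2 + I*z^2 - 19*z/18 - 7*I*z/2 + 22/9 + 4*I/9.
The denominator factors as Q(z) = (z + 1 + I)*(z - 1/2 + 2*I/3)*(z - 2 - 2*I/3), so z = -1 - I is a simple zero of Q and P is analytic there; z = -1 - I is therefore a simple pole and
  Res(f, z₀) = P(z₀)/Q'(z₀).

Q'(z) = 3*z^2 - 3*z + 2*I*z - 19/18 - 7*I/2, so Q'(-1 - I) = 71/18 + 7*I/2.
P(-1 - I) = -exp(-1 - I)*sin(1 + I).

Res(f, -1 - I) = (-exp(-1 - I)*sin(1 + I))/(71/18 + 7*I/2) = (-639/4505 + 567*I/4505)*exp(-1 - I)*sin(1 + I)

Final answer: (-639/4505 + 567*I/4505)*exp(-1 - I)*sin(1 + I)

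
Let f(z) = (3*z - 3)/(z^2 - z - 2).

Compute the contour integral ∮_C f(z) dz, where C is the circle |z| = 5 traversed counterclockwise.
By the residue theorem, ∮_C f(z) dz = 2πi · (sum of the residues of f at the poles inside |z| = 5).

The denominator factors as (z - 2)*(z + 1), so the singularities of f are simple poles at z = 2, z = -1.
  |2|² = 4 < 25 = 5², so this pole is inside the contour.
  |-1|² = 1 < 25 = 5², so this pole is inside the contour.

With P(z) = 3*z - 3 and Q(z) = z^2 - z - 2, each pole is simple, so Res(f, z₀) = P(z₀)/Q'(z₀) with Q'(z) = 2*z - 1.
  Res(f, 2) = P(2)/Q'(2) = (3)/(3) = 1
  Res(f, -1) = P(-1)/Q'(-1) = (-6)/(-3) = 2

Sum of residues inside C: 3
∮_C f(z) dz = 2πi · (3) = 6*I*pi

Final answer: 6*I*pi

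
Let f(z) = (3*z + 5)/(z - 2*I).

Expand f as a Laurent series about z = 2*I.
Put w = z - (2*I), i.e. z = w + 2*I. The denominator is w, so it suffices to rewrite the numerator in powers of w.

P(z) = 3*z + 5
P(w + 2*I) = 5 + 6*I + 3*w

Dividing each term by w:
  f = (5 + 6*I)/w + 3

Substituting back w = z - 2*I:
  f(z) = (5 + 6*I)/(z - 2*I) + 3

The series is finite because the numerator is a polynomial; the negative powers form the principal part, and the coefficient of 1/(z - 2*I) gives Res(f, 2*I) = 5 + 6*I.

Final answer: (5 + 6*I)/(z - 2*I) + 3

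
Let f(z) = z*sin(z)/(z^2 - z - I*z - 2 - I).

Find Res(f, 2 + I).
(7/10 + I/10)*sin(2 + I)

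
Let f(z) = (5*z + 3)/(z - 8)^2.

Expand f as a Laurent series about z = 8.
43/(z - 8)^2 + 5/(z - 8)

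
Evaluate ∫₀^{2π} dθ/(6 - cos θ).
Call the integral J. The integrand is 2π-periodic and we integrate over a full period, so shifting θ does not change the value (θ → θ + π flips the sign of the trig term). Hence
  J = ∫₀^{2π} dθ/(6 + cos θ).
Put z = e^{iθ}: then cos θ = (z + 1/z)/2, dθ = dz/(iz), and z runs once counterclockwise around |z| = 1:
  J = ∮_{|z|=1} 1/(6 + (z + 1/z)/2) · dz/(iz) = (2/i) ∮_{|z|=1} dz/(z^2 + 12*z + 1).
The roots of z^2 + 12*z + 1 are z = (-6 ± sqrt(6^2 - 1^2)), with sqrt(35) = sqrt(35); their product is 1, so only z₊ = -6 + sqrt(35) lies inside the unit circle (z₋ = -6 - sqrt(35) lies outside).
z₊ is a simple zero of q(z) = z^2 + 12*z + 1, so Res(1/q, z₊) = 1/q'(z₊) with q'(z) = 2*z + 12; and q'(z₊) = (z₊ - z₋) = 2*sqrt(35).
Therefore J = (2/i) · 2πi · 1/(2*sqrt(35)) = 2*pi/(sqrt(35)) = 2*sqrt(35)*pi/35

Final answer: 2*sqrt(35)*pi/35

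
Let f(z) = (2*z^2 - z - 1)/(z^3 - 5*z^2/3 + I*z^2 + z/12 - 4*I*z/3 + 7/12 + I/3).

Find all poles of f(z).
{-1/3 - I/2, 1 - I/2}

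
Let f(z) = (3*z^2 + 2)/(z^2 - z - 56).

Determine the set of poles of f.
The singularities of f are the zeros of the denominator. Factoring,
  z^2 - z - 56 = (z + 7)*(z - 8)
so the candidates are z = -7, z = 8.

Check the numerator P(z) = 3*z^2 + 2 at each one:
  P(-7) = 149 ≠ 0, so z = -7 is a (simple) pole.
  P(8) = 194 ≠ 0, so z = 8 is a (simple) pole.

Poles of f: {-7, 8}

Final answer: {-7, 8}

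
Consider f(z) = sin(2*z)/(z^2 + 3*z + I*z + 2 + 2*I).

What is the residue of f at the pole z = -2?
Write f(z) = P(z)/Q(z) with P(z) = sin(2*z) and Q(z) = z^2 + 3*z + I*z + 2 + 2*I.
The denominator factors as Q(z) = (z + 1 + I)*(z + 2), so z = -2 is a simple zero of Q and P is analytic there; z = -2 is therefore a simple pole and
  Res(f, z₀) = P(z₀)/Q'(z₀).

Q'(z) = 2*z + 3 + I, so Q'(-2) = -1 + I.
P(-2) = -sin(4).

Res(f, -2) = (-sin(4))/(-1 + I) = (1/2 + I/2)*sin(4)

Final answer: (1/2 + I/2)*sin(4)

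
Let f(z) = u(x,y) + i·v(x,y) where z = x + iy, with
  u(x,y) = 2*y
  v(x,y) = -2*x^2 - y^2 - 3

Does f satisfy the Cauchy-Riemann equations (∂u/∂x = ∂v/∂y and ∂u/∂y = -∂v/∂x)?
∂u/∂x = 0
∂v/∂y = -2*y
∂u/∂y = 2
∂v/∂x = -4*x
∂u/∂x ≠ ∂v/∂y and ∂u/∂y ≠ -∂v/∂x; the Cauchy-Riemann equations are not satisfied, so f is not analytic.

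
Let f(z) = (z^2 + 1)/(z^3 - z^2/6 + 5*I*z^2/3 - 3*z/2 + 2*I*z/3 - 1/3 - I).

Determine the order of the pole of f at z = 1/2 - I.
1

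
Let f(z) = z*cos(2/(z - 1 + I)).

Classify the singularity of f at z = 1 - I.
Let u = z - 1 + I. Then
  cos(2/u) = Σ_{k≥0} (-1)^k (2)^(2k)/((2k)!·u^(2k)) = 1 - 2/u^2 + 2/(3*u^4) + ...
which has infinitely many negative powers of u, so cos(2/(z - 1 + I)) has an essential singularity at z = 1 - I.
The extra factor z is a nonzero polynomial; if the product had at most a pole at z = 1 - I, dividing by that polynomial would leave cos(2/(z - 1 + I)) with at most a pole too — contradiction. (Equivalently, the product's Laurent series still has infinitely many negative powers.)
So the singularity is essential.

Final answer: essential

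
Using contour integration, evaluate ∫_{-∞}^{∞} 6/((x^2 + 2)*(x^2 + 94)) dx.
Let f(z) = 6/((z^2 + 2)*(z^2 + 94)). The denominator has no real zeros and deg Q - deg P = 4 ≥ 2, so the integral of f over the upper semicircle |z| = R tends to 0 as R → ∞. Closing the contour in the upper half-plane,
  ∫_{-∞}^{∞} f(x) dx = 2πi · Σ Res(f, z_k)  over the poles with Im z_k > 0.

Zeros of the denominator: z^2 + 2 = 0 gives z = ±sqrt(2)*I; z^2 + 94 = 0 gives z = ±sqrt(94)*I.
Upper half-plane: z = sqrt(2)*I, z = sqrt(94)*I (simple).

Each pole is a simple zero of Q(z) = z^4 + 96*z^2 + 188, so Res(f, z₀) = P(z₀)/Q'(z₀) with P(z) = 6, Q'(z) = 4*z^3 + 192*z:
  Res(f, sqrt(2)*I) = (6)/(184*sqrt(2)*I) = -3*sqrt(2)*I/184
  Res(f, sqrt(94)*I) = (6)/(-184*sqrt(94)*I) = 3*sqrt(94)*I/8648

Sum of residues: 3*I*(-47*sqrt(2) + sqrt(94))/8648
∫_{-∞}^{∞} f(x) dx = 2πi · (3*I*(-47*sqrt(2) + sqrt(94))/8648) = 3*pi*(-sqrt(94) + 47*sqrt(2))/4324

Final answer: 3*pi*(-sqrt(94) + 47*sqrt(2))/4324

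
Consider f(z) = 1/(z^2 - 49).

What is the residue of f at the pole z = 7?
Write f(z) = P(z)/Q(z) with P(z) = 1 and Q(z) = z^2 - 49.
The denominator factors as Q(z) = (z + 7)*(z - 7), so z = 7 is a simple zero of Q and P is analytic there; z = 7 is therefore a simple pole and
  Res(f, z₀) = P(z₀)/Q'(z₀).

Q'(z) = 2*z, so Q'(7) = 14.
P(7) = 1.

Res(f, 7) = (1)/(14) = 1/14

Final answer: 1/14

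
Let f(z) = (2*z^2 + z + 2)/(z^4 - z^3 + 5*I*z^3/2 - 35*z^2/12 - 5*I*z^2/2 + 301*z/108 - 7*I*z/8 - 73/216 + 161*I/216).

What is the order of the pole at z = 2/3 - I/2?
3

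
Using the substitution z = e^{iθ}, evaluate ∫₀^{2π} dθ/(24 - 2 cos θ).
Call the integral J. The integrand is 2π-periodic and we integrate over a full period, so shifting θ does not change the value (θ → θ + π flips the sign of the trig term). Hence
  J = ∫₀^{2π} dθ/(24 + 2 cos θ).
Put z = e^{iθ}: then cos θ = (z + 1/z)/2, dθ = dz/(iz), and z runs once counterclockwise around |z| = 1:
  J = ∮_{|z|=1} 1/(24 + 2*(z + 1/z)/2) · dz/(iz) = (2/i) ∮_{|z|=1} dz/(2*z^2 + 48*z + 2).
The roots of 2*z^2 + 48*z + 2 are z = (-24 ± sqrt(24^2 - 2^2))/2, with sqrt(572) = 2*sqrt(143); their product is 1, so only z₊ = -12 + sqrt(143) lies inside the unit circle (z₋ = -12 - sqrt(143) lies outside).
z₊ is a simple zero of q(z) = 2*z^2 + 48*z + 2, so Res(1/q, z₊) = 1/q'(z₊) with q'(z) = 4*z + 48; and q'(z₊) = 2*(z₊ - z₋) = 4*sqrt(143).
Therefore J = (2/i) · 2πi · 1/(4*sqrt(143)) = 2*pi/(2*sqrt(143)) = sqrt(143)*pi/143

Final answer: sqrt(143)*pi/143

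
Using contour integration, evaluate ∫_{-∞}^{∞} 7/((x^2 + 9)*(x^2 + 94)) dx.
Let f(z) = 7/((z^2 + 9)*(z^2 + 94)). The denominator has no real zeros and deg Q - deg P = 4 ≥ 2, so the integral of f over the upper semicircle |z| = R tends to 0 as R → ∞. Closing the contour in the upper half-plane,
  ∫_{-∞}^{∞} f(x) dx = 2πi · Σ Res(f, z_k)  over the poles with Im z_k > 0.

Zeros of the denominator: z^2 + 9 = 0 gives z = ±3*I; z^2 + 94 = 0 gives z = ±sqrt(94)*I.
Upper half-plane: z = 3*I, z = sqrt(94)*I (simple).

Each pole is a simple zero of Q(z) = z^4 + 103*z^2 + 846, so Res(f, z₀) = P(z₀)/Q'(z₀) with P(z) = 7, Q'(z) = 4*z^3 + 206*z:
  Res(f, 3*I) = (7)/(510*I) = -7*I/510
  Res(f, sqrt(94)*I) = (7)/(-170*sqrt(94)*I) = 7*sqrt(94)*I/15980

Sum of residues: 7*I*(-94 + 3*sqrt(94))/47940
∫_{-∞}^{∞} f(x) dx = 2πi · (7*I*(-94 + 3*sqrt(94))/47940) = 7*pi*(94 - 3*sqrt(94))/23970

Final answer: 7*pi*(94 - 3*sqrt(94))/23970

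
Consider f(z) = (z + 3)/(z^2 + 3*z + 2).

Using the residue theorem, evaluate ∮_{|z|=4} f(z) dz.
By the residue theorem, ∮_C f(z) dz = 2πi · (sum of the residues of f at the poles inside |z| = 4).

The denominator factors as (z + 2)*(z + 1), so the singularities of f are simple poles at z = -2, z = -1.
  |-2|² = 4 < 16 = 4², so this pole is inside the contour.
  |-1|² = 1 < 16 = 4², so this pole is inside the contour.

With P(z) = z + 3 and Q(z) = z^2 + 3*z + 2, each pole is simple, so Res(f, z₀) = P(z₀)/Q'(z₀) with Q'(z) = 2*z + 3.
  Res(f, -2) = P(-2)/Q'(-2) = (1)/(-1) = -1
  Res(f, -1) = P(-1)/Q'(-1) = (2)/(1) = 2

Sum of residues inside C: 1
∮_C f(z) dz = 2πi · (1) = 2*I*pi

Final answer: 2*I*pi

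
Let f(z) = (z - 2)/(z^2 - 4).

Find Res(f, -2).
1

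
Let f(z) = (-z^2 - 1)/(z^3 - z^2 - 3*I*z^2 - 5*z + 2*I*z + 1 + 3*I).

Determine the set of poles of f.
The singularities of f are the zeros of the denominator. Factoring,
  z^3 - z^2 - 3*I*z^2 - 5*z + 2*I*z + 1 + 3*I = (z - I)*(z - 2 - I)*(z + 1 - I)
so the candidates are z = I, z = 2 + I, z = -1 + I.

Check the numerator P(z) = -z^2 - 1 at each one:
  P(I) = 0, so the factor (z - I) cancels and z = I is only a removable singularity, not a pole.
  P(2 + I) = -4 - 4*I ≠ 0, so z = 2 + I is a (simple) pole.
  P(-1 + I) = -1 + 2*I ≠ 0, so z = -1 + I is a (simple) pole.

Poles of f: {-1 + I, 2 + I}

Final answer: {-1 + I, 2 + I}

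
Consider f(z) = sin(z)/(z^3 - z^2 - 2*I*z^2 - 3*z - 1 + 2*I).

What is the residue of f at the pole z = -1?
Write f(z) = P(z)/Q(z) with P(z) = sin(z) and Q(z) = z^3 - z^2 - 2*I*z^2 - 3*z - 1 + 2*I.
The denominator factors as Q(z) = (z - I)*(z - 2 - I)*(z + 1), so z = -1 is a simple zero of Q and P is analytic there; z = -1 is therefore a simple pole and
  Res(f, z₀) = P(z₀)/Q'(z₀).

Q'(z) = 3*z^2 - 2*z - 4*I*z - 3, so Q'(-1) = 2 + 4*I.
P(-1) = -sin(1).

Res(f, -1) = (-sin(1))/(2 + 4*I) = (-1/10 + I/5)*sin(1)

Final answer: (-1/10 + I/5)*sin(1)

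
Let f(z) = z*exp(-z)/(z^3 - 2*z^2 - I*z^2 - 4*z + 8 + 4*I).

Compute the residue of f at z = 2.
Write f(z) = P(z)/Q(z) with P(z) = z*exp(-z) and Q(z) = z^3 - 2*z^2 - I*z^2 - 4*z + 8 + 4*I.
The denominator factors as Q(z) = (z + 2)*(z - 2)*(z - 2 - I), so z = 2 is a simple zero of Q and P is analytic there; z = 2 is therefore a simple pole and
  Res(f, z₀) = P(z₀)/Q'(z₀).

Q'(z) = 3*z^2 - 4*z - 2*I*z - 4, so Q'(2) = -4*I.
P(2) = 2*exp(-2).

Res(f, 2) = (2*exp(-2))/(-4*I) = I*exp(-2)/2

Final answer: I*exp(-2)/2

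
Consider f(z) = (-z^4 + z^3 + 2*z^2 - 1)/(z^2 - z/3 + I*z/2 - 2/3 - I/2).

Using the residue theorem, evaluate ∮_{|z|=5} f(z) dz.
By the residue theorem, ∮_C f(z) dz = 2πi · (sum of the residues of f at the poles inside |z| = 5).

The denominator factors as (z - 1)*(z + 2/3 + I/2), so the singularities of f are simple poles at z = 1, z = -2/3 - I/2.
  |1|² = 1 < 25 = 5², so this pole is inside the contour.
  |-2/3 - I/2|² = 25/36 < 25 = 5², so this pole is inside the contour.

With P(z) = -z^4 + z^3 + 2*z^2 - 1 and Q(z) = z^2 - z/3 + I*z/2 - 2/3 - I/2, each pole is simple, so Res(f, z₀) = P(z₀)/Q'(z₀) with Q'(z) = 2*z - 1/3 + I/2.
  Res(f, 1) = P(1)/Q'(1) = (1)/(5/3 + I/2) = 60/109 - 18*I/109
  Res(f, -2/3 - I/2) = P(-2/3 - I/2)/Q'(-2/3 - I/2) = (-1/1296 + 115*I/216)/(-5/3 - I/2) = -515/5886 - 767*I/2616

Sum of residues inside C: 25/54 - 11*I/24
∮_C f(z) dz = 2πi · (25/54 - 11*I/24) = pi*(11/12 + 25*I/27)

Final answer: pi*(11/12 + 25*I/27)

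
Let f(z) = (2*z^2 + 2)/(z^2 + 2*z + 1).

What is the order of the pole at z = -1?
2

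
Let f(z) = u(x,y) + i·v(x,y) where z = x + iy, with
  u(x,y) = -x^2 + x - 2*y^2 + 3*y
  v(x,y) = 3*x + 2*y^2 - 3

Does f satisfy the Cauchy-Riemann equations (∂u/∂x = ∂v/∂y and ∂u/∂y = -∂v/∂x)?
∂u/∂x = 1 - 2*x
∂v/∂y = 4*y
∂u/∂y = 3 - 4*y
∂v/∂x = 3
∂u/∂x ≠ ∂v/∂y and ∂u/∂y ≠ -∂v/∂x; the Cauchy-Riemann equations are not satisfied, so f is not analytic.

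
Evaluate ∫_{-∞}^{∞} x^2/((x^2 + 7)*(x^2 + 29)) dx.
pi*(-sqrt(7) + sqrt(29))/22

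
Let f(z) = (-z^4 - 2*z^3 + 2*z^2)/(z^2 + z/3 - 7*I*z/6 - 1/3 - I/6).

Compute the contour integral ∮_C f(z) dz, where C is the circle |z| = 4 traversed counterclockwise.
pi*(-883/108 + 49*I/54)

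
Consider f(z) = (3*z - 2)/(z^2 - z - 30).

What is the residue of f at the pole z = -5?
Write f(z) = P(z)/Q(z) with P(z) = 3*z - 2 and Q(z) = z^2 - z - 30.
The denominator factors as Q(z) = (z - 6)*(z + 5), so z = -5 is a simple zero of Q and P is analytic there; z = -5 is therefore a simple pole and
  Res(f, z₀) = P(z₀)/Q'(z₀).

Q'(z) = 2*z - 1, so Q'(-5) = -11.
P(-5) = -17.

Res(f, -5) = (-17)/(-11) = 17/11

Final answer: 17/11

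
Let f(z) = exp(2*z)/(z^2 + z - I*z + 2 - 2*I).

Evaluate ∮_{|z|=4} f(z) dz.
pi*(3/5 + I/5)*exp(4*I) + pi*(-3/5 - I/5)*exp(-2 - 2*I)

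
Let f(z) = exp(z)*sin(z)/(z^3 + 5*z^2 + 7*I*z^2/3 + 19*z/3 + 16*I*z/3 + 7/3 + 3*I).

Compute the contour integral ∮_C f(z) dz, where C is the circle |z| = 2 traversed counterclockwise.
pi*(108/61 - 90*I/61)*exp(-1 - I/3)*sin(1 + I/3) + pi*(-3/2 + 3*I/2)*exp(-1)*sin(1)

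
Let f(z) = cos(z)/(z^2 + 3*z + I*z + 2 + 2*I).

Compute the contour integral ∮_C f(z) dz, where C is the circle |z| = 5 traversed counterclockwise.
pi*(1 - I)*cos(2) + pi*(-1 + I)*cos(1 + I)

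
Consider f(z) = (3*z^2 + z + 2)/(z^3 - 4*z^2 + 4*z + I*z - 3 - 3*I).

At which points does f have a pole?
The singularities of f are the zeros of the denominator. Factoring,
  z^3 - 4*z^2 + 4*z + I*z - 3 - 3*I = (z - 3)*(z - 1 + I)*(z - I)
so the candidates are z = 3, z = 1 - I, z = I.

Check the numerator P(z) = 3*z^2 + z + 2 at each one:
  P(3) = 32 ≠ 0, so z = 3 is a (simple) pole.
  P(1 - I) = 3 - 7*I ≠ 0, so z = 1 - I is a (simple) pole.
  P(I) = -1 + I ≠ 0, so z = I is a (simple) pole.

Poles of f: {I, 1 - I, 3}

Final answer: {I, 1 - I, 3}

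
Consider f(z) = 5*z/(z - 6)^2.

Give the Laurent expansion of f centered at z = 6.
Put w = z - (6), i.e. z = w + 6. The denominator is w^2, so it suffices to rewrite the numerator in powers of w.

P(z) = 5*z
P(w + 6) = 30 + 5*w

Dividing each term by w^2:
  f = 30/w^2 + 5/w

Substituting back w = z - 6:
  f(z) = 30/(z - 6)^2 + 5/(z - 6)

The series is finite because the numerator is a polynomial; the negative powers form the principal part, and the coefficient of 1/(z - 6) gives Res(f, 6) = 5.

Final answer: 30/(z - 6)^2 + 5/(z - 6)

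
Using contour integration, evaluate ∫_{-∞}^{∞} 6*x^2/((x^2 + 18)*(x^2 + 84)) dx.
Let f(z) = 6*z^2/((z^2 + 18)*(z^2 + 84)). The denominator has no real zeros and deg Q - deg P = 2 ≥ 2, so the integral of f over the upper semicircle |z| = R tends to 0 as R → ∞. Closing the contour in the upper half-plane,
  ∫_{-∞}^{∞} f(x) dx = 2πi · Σ Res(f, z_k)  over the poles with Im z_k > 0.

Zeros of the denominator: z^2 + 18 = 0 gives z = ±3*sqrt(2)*I; z^2 + 84 = 0 gives z = ±2*sqrt(21)*I.
Upper half-plane: z = 3*sqrt(2)*I, z = 2*sqrt(21)*I (simple).

Each pole is a simple zero of Q(z) = z^4 + 102*z^2 + 1512, so Res(f, z₀) = P(z₀)/Q'(z₀) with P(z) = 6*z^2, Q'(z) = 4*z^3 + 204*z:
  Res(f, 3*sqrt(2)*I) = (-108)/(396*sqrt(2)*I) = 3*sqrt(2)*I/22
  Res(f, 2*sqrt(21)*I) = (-504)/(-264*sqrt(21)*I) = -sqrt(21)*I/11

Sum of residues: I*(-2*sqrt(21) + 3*sqrt(2))/22
∫_{-∞}^{∞} f(x) dx = 2πi · (I*(-2*sqrt(21) + 3*sqrt(2))/22) = pi*(-3*sqrt(2) + 2*sqrt(21))/11

Final answer: pi*(-3*sqrt(2) + 2*sqrt(21))/11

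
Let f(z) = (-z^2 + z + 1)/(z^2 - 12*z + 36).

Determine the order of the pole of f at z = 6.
Factor the denominator:
  z^2 - 12*z + 36 = (z - 6)^2

The numerator P(z) = -z^2 + z + 1 has P(6) = -29 ≠ 0, so no factor of (z - 6) cancels.
Near z = 6 we can therefore write f(z) = g(z)/(z - 6)^2 with g analytic at 6 and g(6) ≠ 0 (g is just the numerator).

Hence z = 6 is a pole of order 2.

Final answer: 2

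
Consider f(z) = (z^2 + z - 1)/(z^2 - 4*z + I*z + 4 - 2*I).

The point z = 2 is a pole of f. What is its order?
Factor the denominator:
  z^2 - 4*z + I*z + 4 - 2*I = (z - 2)*(z - 2 + I)

The numerator P(z) = z^2 + z - 1 has P(2) = 5 ≠ 0, so no factor of (z - 2) cancels.
Near z = 2 we can therefore write f(z) = g(z)/(z - 2) with g analytic at 2 and g(2) ≠ 0 (g is the numerator divided by the remaining denominator factors).

Hence z = 2 is a pole of order 1.

Final answer: 1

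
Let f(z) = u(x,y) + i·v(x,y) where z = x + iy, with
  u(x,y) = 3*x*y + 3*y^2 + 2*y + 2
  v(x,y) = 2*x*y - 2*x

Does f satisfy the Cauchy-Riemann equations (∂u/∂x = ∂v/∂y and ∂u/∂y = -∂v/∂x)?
∂u/∂x = 3*y
∂v/∂y = 2*x
∂u/∂y = 3*x + 6*y + 2
∂v/∂x = 2*y - 2
∂u/∂x ≠ ∂v/∂y and ∂u/∂y ≠ -∂v/∂x; the Cauchy-Riemann equations are not satisfied, so f is not analytic.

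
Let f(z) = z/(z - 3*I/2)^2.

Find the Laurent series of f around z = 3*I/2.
Put w = z - (3*I/2), i.e. z = w + 3*I/2. The denominator is w^2, so it suffices to rewrite the numerator in powers of w.

P(z) = z
P(w + 3*I/2) = 3*I/2 + w

Dividing each term by w^2:
  f = 3*I/(2*w^2) + 1/w

Substituting back w = z - 3*I/2:
  f(z) = 3*I/(2*(z - 3*I/2)^2) + 1/(z - 3*I/2)

The series is finite because the numerator is a polynomial; the negative powers form the principal part, and the coefficient of 1/(z - 3*I/2) gives Res(f, 3*I/2) = 1.

Final answer: 3*I/(2*(z - 3*I/2)^2) + 1/(z - 3*I/2)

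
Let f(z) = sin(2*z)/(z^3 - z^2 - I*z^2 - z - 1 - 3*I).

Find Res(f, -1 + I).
(-1/15 - 2*I/15)*sin(2 - 2*I)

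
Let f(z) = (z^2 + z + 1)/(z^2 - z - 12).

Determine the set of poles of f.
{-3, 4}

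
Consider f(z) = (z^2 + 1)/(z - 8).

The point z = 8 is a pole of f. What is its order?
Factor the denominator:
  z - 8 = (z - 8)

The numerator P(z) = z^2 + 1 has P(8) = 65 ≠ 0, so no factor of (z - 8) cancels.
Near z = 8 we can therefore write f(z) = g(z)/(z - 8) with g analytic at 8 and g(8) ≠ 0 (g is just the numerator).

Hence z = 8 is a pole of order 1.

Final answer: 1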